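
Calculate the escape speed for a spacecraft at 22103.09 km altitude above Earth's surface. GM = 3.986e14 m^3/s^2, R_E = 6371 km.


r = 6371.0 + 22103.09 = 28474.0900 km = 2.847409e+07 m
v_esc = sqrt(2*mu/r) = sqrt(2*3.986e14 / 2.847409e+07)
v_esc = 5291.2553 m/s = 5.2913 km/s

5.2913 km/s


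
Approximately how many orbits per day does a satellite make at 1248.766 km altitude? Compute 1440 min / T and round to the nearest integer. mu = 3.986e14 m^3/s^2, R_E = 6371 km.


r = 7.619766e+06 m
T = 2*pi*sqrt(r^3/mu) = 6619.4769 s = 110.3246 min
revs/day = 1440 / 110.3246 = 13.0524
Rounded: 13 revolutions per day

13 revolutions per day


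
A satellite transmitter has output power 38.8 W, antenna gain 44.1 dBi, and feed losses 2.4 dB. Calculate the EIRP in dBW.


Pt = 38.8 W = 15.8883 dBW
EIRP = Pt_dBW + Gt - losses = 15.8883 + 44.1 - 2.4 = 57.5883 dBW

57.5883 dBW


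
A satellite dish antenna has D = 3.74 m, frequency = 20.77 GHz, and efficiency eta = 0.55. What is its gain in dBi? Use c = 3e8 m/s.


lambda = c/f = 3e8 / 2.077e+10 = 0.01444391 m
G = eta*(pi*D/lambda)^2 = 0.55*(pi*3.74/0.01444391)^2
G = 363945.3064 (linear)
G = 10*log10(363945.3064) = 55.6104 dBi

55.6104 dBi


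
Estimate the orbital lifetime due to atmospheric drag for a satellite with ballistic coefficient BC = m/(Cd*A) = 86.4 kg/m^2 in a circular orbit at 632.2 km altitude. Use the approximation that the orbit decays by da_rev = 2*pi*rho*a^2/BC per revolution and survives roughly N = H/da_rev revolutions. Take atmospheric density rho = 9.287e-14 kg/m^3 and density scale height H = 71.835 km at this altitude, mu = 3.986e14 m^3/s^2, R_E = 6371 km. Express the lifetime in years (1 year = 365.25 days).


a = R_E + alt = 7003.2000 km = 7.0032e+06 m
da_rev = 2*pi*rho*a^2/BC = 2*pi*9.287e-14*(7.0032e+06)^2/86.4 = 0.331233787 m per revolution
N = H/da_rev = 71835.0000 m / 0.331233787 m = 216870.9921 revolutions
P = 2*pi*sqrt(a^3/mu) = 5832.5170 s
lifetime = N*P = 216870.9921 * 5832.5170 = 1.2649038e+09 s = 14640.0897 days
years = 14640.0897 / 365.25 = 40.0824 years

40.0824 years


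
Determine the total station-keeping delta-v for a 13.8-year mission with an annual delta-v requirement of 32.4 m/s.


dV = rate * years = 32.4 * 13.8
dV = 447.1200 m/s

447.1200 m/s


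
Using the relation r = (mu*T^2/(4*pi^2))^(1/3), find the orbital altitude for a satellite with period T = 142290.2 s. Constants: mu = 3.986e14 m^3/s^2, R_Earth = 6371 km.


T = 142290.2 s
r = (mu*T^2/(4*pi^2))^(1/3) = (3.986e14 * 142290.2^2 / (4*pi^2))^(1/3)
r = 5.8908213e+07 m = 58908.2126 km
alt = r - R_E = 58908.2126 - 6371 = 52537.2126 km

52537.2126 km


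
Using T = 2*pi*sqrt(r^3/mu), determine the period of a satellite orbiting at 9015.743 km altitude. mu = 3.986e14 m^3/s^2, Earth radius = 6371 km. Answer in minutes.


r = 15386.7430 km = 1.5386743e+07 m
T = 2*pi*sqrt(r^3/mu) = 2*pi*sqrt(3.64284e+21 / 3.986e14)
T = 18994.6489 s = 316.5775 min

316.5775 minutes


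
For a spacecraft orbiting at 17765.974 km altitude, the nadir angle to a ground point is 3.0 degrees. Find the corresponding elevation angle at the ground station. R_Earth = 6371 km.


r = R_E + alt = 24136.9740 km
Law of sines in the satellite / Earth-center / ground-point triangle:
  sin(nadir)/R_E = sin(90 + el)/r  =>  cos(el) = (r/R_E)*sin(nadir)
cos(el) = (24136.9740 / 6371.0000) * sin(3.0 deg) = 0.1982784
el = arccos(0.1982784) = 78.5637 deg
(Earth-central angle = 90 - nadir - el = 8.4363 deg)

78.5637 degrees


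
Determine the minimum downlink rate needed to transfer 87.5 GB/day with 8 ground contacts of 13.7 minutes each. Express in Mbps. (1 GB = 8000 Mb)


total contact time = 8 * 13.7 * 60 = 6576.0000 s
data = 87.5 GB = 700000.0000 Mb
rate = 700000.0000 / 6576.0000 = 106.4477 Mbps

106.4477 Mbps


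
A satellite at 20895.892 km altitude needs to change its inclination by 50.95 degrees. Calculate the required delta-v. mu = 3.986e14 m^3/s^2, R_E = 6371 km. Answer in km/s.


r = 27266.8920 km = 2.7266892e+07 m
V = sqrt(mu/r) = 3823.4096 m/s
di = 50.95 deg = 0.8892453 rad
dV = 2*V*sin(di/2) = 2*3823.4096*sin(0.4446226)
dV = 3289.0287 m/s = 3.2890 km/s

3.2890 km/s


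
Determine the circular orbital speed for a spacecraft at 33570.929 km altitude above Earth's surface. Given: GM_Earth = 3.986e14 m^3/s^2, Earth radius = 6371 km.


r = R_E + alt = 6371.0 + 33570.929 = 39941.9290 km = 3.9941929e+07 m
v = sqrt(mu/r) = sqrt(3.986e14 / 3.9941929e+07) = 3159.0328 m/s = 3.1590 km/s

3.1590 km/s


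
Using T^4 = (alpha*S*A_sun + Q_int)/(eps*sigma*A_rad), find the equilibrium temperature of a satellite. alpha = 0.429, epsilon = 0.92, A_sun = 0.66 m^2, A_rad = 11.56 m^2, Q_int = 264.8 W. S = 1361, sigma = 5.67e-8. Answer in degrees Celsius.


Numerator = alpha*S*A_sun + Q_int = 0.429*1361*0.66 + 264.8 = 650.1535 W
Denominator = eps*sigma*A_rad = 0.92*5.67e-8*11.56 = 6.0301584e-07 W/K^4
T^4 = 1.0781699e+09 K^4
T = 181.2057 K = -91.9443 C

-91.9443 degrees Celsius


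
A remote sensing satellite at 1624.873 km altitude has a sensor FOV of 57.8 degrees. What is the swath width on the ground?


FOV = 57.8 deg = 1.0088 rad
swath = 2 * alt * tan(FOV/2) = 2 * 1624.873 * tan(0.5044002)
swath = 2 * 1624.873 * 0.5520297
swath = 1793.9562 km

1793.9562 km


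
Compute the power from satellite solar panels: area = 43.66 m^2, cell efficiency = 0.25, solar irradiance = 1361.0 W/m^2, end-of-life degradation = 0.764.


P = area * eta * S * degradation
P = 43.66 * 0.25 * 1361.0 * 0.764
P = 11349.4607 W

11349.4607 W


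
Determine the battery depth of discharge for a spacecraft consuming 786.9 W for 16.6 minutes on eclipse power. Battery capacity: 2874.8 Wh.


E_used = P * t / 60 = 786.9 * 16.6 / 60 = 217.7090 Wh
DOD = E_used / E_total * 100 = 217.7090 / 2874.8 * 100
DOD = 7.5730 %

7.5730 %


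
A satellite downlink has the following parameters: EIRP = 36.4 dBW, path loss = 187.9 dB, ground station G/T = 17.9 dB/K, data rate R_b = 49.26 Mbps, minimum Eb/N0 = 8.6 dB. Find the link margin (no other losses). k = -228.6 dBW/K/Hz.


C/N0 = EIRP - FSPL + G/T - k = 36.4 - 187.9 + 17.9 - (-228.6)
C/N0 = 95.0000 dB-Hz
R_b = 49.26 Mbps = 4.926e+07 bps -> 10*log10(R_b) = 76.9249 dB-Hz
Eb/N0 = C/N0 - 10*log10(R_b) = 95.0000 - 76.9249 = 18.0751 dB
Margin = Eb/N0 - Eb/N0_req = 18.0751 - 8.6 = 9.4751 dB (link closes)

9.4751 dB


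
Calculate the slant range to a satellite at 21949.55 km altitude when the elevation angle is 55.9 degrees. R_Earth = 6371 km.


h = 21949.55 km, el = 55.9 deg
d = -R_E*sin(el) + sqrt((R_E*sin(el))^2 + 2*R_E*h + h^2)
d = -6371.0000*sin(0.9756391) + sqrt((6371.0000*0.8280603)^2 + 2*6371.0000*21949.55 + 21949.55^2)
d = 22818.8323 km

22818.8323 km


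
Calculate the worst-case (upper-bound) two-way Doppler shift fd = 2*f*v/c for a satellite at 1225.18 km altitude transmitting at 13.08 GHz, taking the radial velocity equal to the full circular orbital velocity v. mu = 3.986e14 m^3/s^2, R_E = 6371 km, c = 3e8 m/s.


r = 7.59618e+06 m
v = sqrt(mu/r) = 7243.8763 m/s (worst-case radial velocity)
f = 13.08 GHz = 1.308e+10 Hz
fd = 2*f*v/c = 2*1.308e+10*7243.8763/3.0e+08
fd = 631666.0105 Hz

631666.0105 Hz


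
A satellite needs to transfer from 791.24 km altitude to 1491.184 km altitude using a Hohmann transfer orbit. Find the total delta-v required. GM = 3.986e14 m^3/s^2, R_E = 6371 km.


r1 = 7162.2400 km = 7.16224e+06 m
r2 = 7862.1840 km = 7.862184e+06 m
dv1 = sqrt(mu/r1)*(sqrt(2*r2/(r1+r2)) - 1) = 171.7939 m/s
dv2 = sqrt(mu/r2)*(1 - sqrt(2*r1/(r1+r2))) = 167.8345 m/s
total dv = |dv1| + |dv2| = 171.7939 + 167.8345 = 339.6284 m/s = 0.3396284 km/s

0.3396 km/s


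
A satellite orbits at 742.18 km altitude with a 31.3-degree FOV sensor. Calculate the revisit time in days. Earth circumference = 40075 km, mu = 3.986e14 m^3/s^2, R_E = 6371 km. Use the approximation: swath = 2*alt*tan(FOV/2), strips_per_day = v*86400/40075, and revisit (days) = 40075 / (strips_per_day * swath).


swath = 2*742.18*tan(0.273144) = 415.8374 km
v = sqrt(mu/r) = 7485.7746 m/s = 7.4858 km/s
strips/day = v*86400/40075 = 7.4858*86400/40075 = 16.1390
coverage/day = strips * swath = 16.1390 * 415.8374 = 6711.2055 km
revisit = 40075 / 6711.2055 = 5.9714 days

5.9714 days


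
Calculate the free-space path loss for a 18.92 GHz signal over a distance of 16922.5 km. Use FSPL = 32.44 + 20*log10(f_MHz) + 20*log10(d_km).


f = 18.92 GHz = 18920.0000 MHz
d = 16922.5 km
FSPL = 32.44 + 20*log10(18920.0000) + 20*log10(16922.5)
FSPL = 32.44 + 85.5384 + 84.5693
FSPL = 202.5477 dB

202.5477 dB


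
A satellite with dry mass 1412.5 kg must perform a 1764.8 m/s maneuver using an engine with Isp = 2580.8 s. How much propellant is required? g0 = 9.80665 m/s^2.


ve = Isp * g0 = 2580.8 * 9.80665 = 25309.002320 m/s
mass ratio = exp(dv/ve) = exp(1764.8/25309.002320) = 1.07221878
m_prop = m_dry * (mr - 1) = 1412.5 * (1.07221878 - 1)
m_prop = 102.0090 kg

102.0090 kg


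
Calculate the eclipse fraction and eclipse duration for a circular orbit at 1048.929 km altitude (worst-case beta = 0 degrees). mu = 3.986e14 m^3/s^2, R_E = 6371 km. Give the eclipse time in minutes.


r = 7419.9290 km
T = 106.0131 min
Eclipse fraction = arcsin(R_E/r)/pi = arcsin(6371.0000/7419.9290)/pi
= arcsin(0.8586336)/pi = 0.3286861
Eclipse duration = 0.3286861 * 106.0131 = 34.8450 min

34.8450 minutes


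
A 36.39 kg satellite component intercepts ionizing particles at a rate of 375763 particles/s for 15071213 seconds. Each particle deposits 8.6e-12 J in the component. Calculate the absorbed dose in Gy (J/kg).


Total energy deposited = rate * time * E_per
  = 375763 * 15071213 * 8.6e-12 = 48.7036 J
Dose = E_total / mass = 48.7036 / 36.39
Dose = 1.3384 Gy

1.3384 Gy


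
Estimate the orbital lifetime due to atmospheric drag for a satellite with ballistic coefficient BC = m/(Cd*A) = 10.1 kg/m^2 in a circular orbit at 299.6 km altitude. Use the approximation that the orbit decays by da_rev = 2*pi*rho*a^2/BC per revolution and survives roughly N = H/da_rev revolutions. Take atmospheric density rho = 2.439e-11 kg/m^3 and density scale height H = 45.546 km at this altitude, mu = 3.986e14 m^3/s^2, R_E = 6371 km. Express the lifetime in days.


a = R_E + alt = 6670.6000 km = 6.6706e+06 m
da_rev = 2*pi*rho*a^2/BC = 2*pi*2.439e-11*(6.6706e+06)^2/10.1 = 675.149722 m per revolution
N = H/da_rev = 45546.0000 m / 675.149722 m = 67.4606 revolutions
P = 2*pi*sqrt(a^3/mu) = 5421.9882 s
lifetime = N*P = 67.4606 * 5421.9882 = 365770.5358 s = 4.2335 days

4.2335 days


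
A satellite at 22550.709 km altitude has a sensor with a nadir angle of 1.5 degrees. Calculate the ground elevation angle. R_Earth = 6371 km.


r = R_E + alt = 28921.7090 km
Law of sines in the satellite / Earth-center / ground-point triangle:
  sin(nadir)/R_E = sin(90 + el)/r  =>  cos(el) = (r/R_E)*sin(nadir)
cos(el) = (28921.7090 / 6371.0000) * sin(1.5 deg) = 0.1188325
el = arccos(0.1188325) = 83.1753 deg
(Earth-central angle = 90 - nadir - el = 5.3247 deg)

83.1753 degrees


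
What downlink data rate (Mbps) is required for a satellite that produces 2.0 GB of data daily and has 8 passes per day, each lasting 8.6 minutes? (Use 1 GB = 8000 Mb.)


total contact time = 8 * 8.6 * 60 = 4128.0000 s
data = 2.0 GB = 16000.0000 Mb
rate = 16000.0000 / 4128.0000 = 3.8760 Mbps

3.8760 Mbps


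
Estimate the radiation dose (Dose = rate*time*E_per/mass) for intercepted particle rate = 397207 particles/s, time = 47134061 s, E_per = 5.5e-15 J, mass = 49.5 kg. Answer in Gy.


Total energy deposited = rate * time * E_per
  = 397207 * 47134061 * 5.5e-15 = 0.1029709 J
Dose = E_total / mass = 0.1029709 / 49.5
Dose = 0.00208022 Gy

0.0021 Gy


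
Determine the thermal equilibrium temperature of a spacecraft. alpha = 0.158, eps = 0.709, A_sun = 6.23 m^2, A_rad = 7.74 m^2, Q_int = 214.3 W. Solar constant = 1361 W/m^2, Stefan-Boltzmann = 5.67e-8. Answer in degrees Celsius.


Numerator = alpha*S*A_sun + Q_int = 0.158*1361*6.23 + 214.3 = 1553.9867 W
Denominator = eps*sigma*A_rad = 0.709*5.67e-8*7.74 = 3.1115032e-07 W/K^4
T^4 = 4.9943279e+09 K^4
T = 265.8393 K = -7.3107 C

-7.3107 degrees Celsius


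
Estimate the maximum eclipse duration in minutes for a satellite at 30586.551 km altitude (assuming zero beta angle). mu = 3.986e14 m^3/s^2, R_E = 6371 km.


r = 36957.5510 km
T = 1178.4597 min
Eclipse fraction = arcsin(R_E/r)/pi = arcsin(6371.0000/36957.5510)/pi
= arcsin(0.172387)/pi = 0.05514795
Eclipse duration = 0.05514795 * 1178.4597 = 64.9896 min

64.9896 minutes


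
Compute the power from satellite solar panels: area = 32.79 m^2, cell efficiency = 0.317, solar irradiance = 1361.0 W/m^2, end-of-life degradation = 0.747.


P = area * eta * S * degradation
P = 32.79 * 0.317 * 1361.0 * 0.747
P = 10567.6740 W

10567.6740 W


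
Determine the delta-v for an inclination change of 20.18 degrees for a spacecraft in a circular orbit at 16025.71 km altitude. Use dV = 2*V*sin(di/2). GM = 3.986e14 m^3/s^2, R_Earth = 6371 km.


r = 22396.7100 km = 2.239671e+07 m
V = sqrt(mu/r) = 4218.6795 m/s
di = 20.18 deg = 0.3522074 rad
dV = 2*V*sin(di/2) = 2*4218.6795*sin(0.1761037)
dV = 1478.1822 m/s = 1.4782 km/s

1.4782 km/s


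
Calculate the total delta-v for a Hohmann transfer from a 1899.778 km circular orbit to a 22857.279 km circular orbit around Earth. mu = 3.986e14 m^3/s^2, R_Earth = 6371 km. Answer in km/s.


r1 = 8270.7780 km = 8.270778e+06 m
r2 = 29228.2790 km = 2.9228279e+07 m
dv1 = sqrt(mu/r1)*(sqrt(2*r2/(r1+r2)) - 1) = 1725.4874 m/s
dv2 = sqrt(mu/r2)*(1 - sqrt(2*r1/(r1+r2))) = 1240.1922 m/s
total dv = |dv1| + |dv2| = 1725.4874 + 1240.1922 = 2965.6795 m/s = 2.9657 km/s

2.9657 km/s


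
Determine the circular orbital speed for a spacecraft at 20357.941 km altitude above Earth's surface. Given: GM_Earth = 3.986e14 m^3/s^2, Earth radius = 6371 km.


r = R_E + alt = 6371.0 + 20357.941 = 26728.9410 km = 2.6728941e+07 m
v = sqrt(mu/r) = sqrt(3.986e14 / 2.6728941e+07) = 3861.6932 m/s = 3.8617 km/s

3.8617 km/s


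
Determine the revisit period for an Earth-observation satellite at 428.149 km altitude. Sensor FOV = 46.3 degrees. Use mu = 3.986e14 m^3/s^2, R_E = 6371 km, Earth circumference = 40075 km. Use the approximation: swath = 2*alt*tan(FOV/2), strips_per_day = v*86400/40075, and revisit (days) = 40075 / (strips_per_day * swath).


swath = 2*428.149*tan(0.4040437) = 366.1256 km
v = sqrt(mu/r) = 7656.6954 m/s = 7.6567 km/s
strips/day = v*86400/40075 = 7.6567*86400/40075 = 16.5075
coverage/day = strips * swath = 16.5075 * 366.1256 = 6043.8220 km
revisit = 40075 / 6043.8220 = 6.6307 days

6.6307 days


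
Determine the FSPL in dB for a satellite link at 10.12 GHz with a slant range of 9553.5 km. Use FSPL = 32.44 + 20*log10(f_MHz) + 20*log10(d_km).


f = 10.12 GHz = 10120.0000 MHz
d = 9553.5 km
FSPL = 32.44 + 20*log10(10120.0000) + 20*log10(9553.5)
FSPL = 32.44 + 80.1036 + 79.6033
FSPL = 192.1469 dB

192.1469 dB


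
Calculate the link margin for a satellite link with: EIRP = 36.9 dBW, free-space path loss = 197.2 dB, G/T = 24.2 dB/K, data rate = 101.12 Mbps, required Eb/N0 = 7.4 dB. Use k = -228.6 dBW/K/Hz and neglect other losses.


C/N0 = EIRP - FSPL + G/T - k = 36.9 - 197.2 + 24.2 - (-228.6)
C/N0 = 92.5000 dB-Hz
R_b = 101.12 Mbps = 1.0112e+08 bps -> 10*log10(R_b) = 80.0484 dB-Hz
Eb/N0 = C/N0 - 10*log10(R_b) = 92.5000 - 80.0484 = 12.4516 dB
Margin = Eb/N0 - Eb/N0_req = 12.4516 - 7.4 = 5.0516 dB (link closes)

5.0516 dB


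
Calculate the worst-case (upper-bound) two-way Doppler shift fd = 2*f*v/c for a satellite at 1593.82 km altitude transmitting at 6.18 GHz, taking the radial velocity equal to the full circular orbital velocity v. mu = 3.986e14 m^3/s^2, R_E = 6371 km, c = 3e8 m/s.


r = 7.96482e+06 m
v = sqrt(mu/r) = 7074.2543 m/s (worst-case radial velocity)
f = 6.18 GHz = 6.18e+09 Hz
fd = 2*f*v/c = 2*6.18e+09*7074.2543/3.0e+08
fd = 291459.2751 Hz

291459.2751 Hz


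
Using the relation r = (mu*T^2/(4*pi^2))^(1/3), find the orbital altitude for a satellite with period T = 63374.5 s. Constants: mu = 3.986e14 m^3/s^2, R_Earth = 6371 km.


T = 63374.5 s
r = (mu*T^2/(4*pi^2))^(1/3) = (3.986e14 * 63374.5^2 / (4*pi^2))^(1/3)
r = 3.435597e+07 m = 34355.9701 km
alt = r - R_E = 34355.9701 - 6371 = 27984.9701 km

27984.9701 km


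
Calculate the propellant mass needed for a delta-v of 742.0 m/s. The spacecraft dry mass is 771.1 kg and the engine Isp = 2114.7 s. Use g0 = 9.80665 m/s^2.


ve = Isp * g0 = 2114.7 * 9.80665 = 20738.122755 m/s
mass ratio = exp(dv/ve) = exp(742.0/20738.122755) = 1.03642731
m_prop = m_dry * (mr - 1) = 771.1 * (1.03642731 - 1)
m_prop = 28.0891 kg

28.0891 kg


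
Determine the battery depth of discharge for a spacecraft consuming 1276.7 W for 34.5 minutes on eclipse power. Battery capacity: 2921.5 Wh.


E_used = P * t / 60 = 1276.7 * 34.5 / 60 = 734.1025 Wh
DOD = E_used / E_total * 100 = 734.1025 / 2921.5 * 100
DOD = 25.1276 %

25.1276 %


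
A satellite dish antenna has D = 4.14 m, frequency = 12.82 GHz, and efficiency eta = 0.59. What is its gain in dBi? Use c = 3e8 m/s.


lambda = c/f = 3e8 / 1.282e+10 = 0.02340094 m
G = eta*(pi*D/lambda)^2 = 0.59*(pi*4.14/0.02340094)^2
G = 182257.7398 (linear)
G = 10*log10(182257.7398) = 52.6069 dBi

52.6069 dBi


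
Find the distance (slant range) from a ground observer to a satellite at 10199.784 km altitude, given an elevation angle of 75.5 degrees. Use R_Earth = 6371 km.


h = 10199.784 km, el = 75.5 deg
d = -R_E*sin(el) + sqrt((R_E*sin(el))^2 + 2*R_E*h + h^2)
d = -6371.0000*sin(1.3177) + sqrt((6371.0000*0.9681476)^2 + 2*6371.0000*10199.784 + 10199.784^2)
d = 10325.7579 km

10325.7579 km


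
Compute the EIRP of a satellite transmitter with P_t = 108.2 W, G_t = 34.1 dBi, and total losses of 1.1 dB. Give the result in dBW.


Pt = 108.2 W = 20.3423 dBW
EIRP = Pt_dBW + Gt - losses = 20.3423 + 34.1 - 1.1 = 53.3423 dBW

53.3423 dBW


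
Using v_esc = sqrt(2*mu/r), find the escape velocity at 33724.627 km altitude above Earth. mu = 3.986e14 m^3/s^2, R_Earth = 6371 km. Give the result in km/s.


r = 6371.0 + 33724.627 = 40095.6270 km = 4.0095627e+07 m
v_esc = sqrt(2*mu/r) = sqrt(2*3.986e14 / 4.0095627e+07)
v_esc = 4458.9761 m/s = 4.4590 km/s

4.4590 km/s


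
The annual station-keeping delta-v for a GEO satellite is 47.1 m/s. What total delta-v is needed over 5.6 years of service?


dV = rate * years = 47.1 * 5.6
dV = 263.7600 m/s

263.7600 m/s


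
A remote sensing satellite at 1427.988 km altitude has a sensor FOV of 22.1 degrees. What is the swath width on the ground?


FOV = 22.1 deg = 0.3857178 rad
swath = 2 * alt * tan(FOV/2) = 2 * 1427.988 * tan(0.1928589)
swath = 2 * 1427.988 * 0.1952861
swath = 557.7324 km

557.7324 km


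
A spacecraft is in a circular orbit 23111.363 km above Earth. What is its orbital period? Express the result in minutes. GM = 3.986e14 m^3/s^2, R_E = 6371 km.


r = 29482.3630 km = 2.9482363e+07 m
T = 2*pi*sqrt(r^3/mu) = 2*pi*sqrt(2.5626357e+22 / 3.986e14)
T = 50379.5930 s = 839.6599 min

839.6599 minutes


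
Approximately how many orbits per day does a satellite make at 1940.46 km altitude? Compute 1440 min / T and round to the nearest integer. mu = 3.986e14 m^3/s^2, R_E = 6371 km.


r = 8.31146e+06 m
T = 2*pi*sqrt(r^3/mu) = 7540.9698 s = 125.6828 min
revs/day = 1440 / 125.6828 = 11.4574
Rounded: 11 revolutions per day

11 revolutions per day


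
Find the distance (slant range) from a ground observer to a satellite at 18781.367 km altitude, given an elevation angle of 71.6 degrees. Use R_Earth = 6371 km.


h = 18781.367 km, el = 71.6 deg
d = -R_E*sin(el) + sqrt((R_E*sin(el))^2 + 2*R_E*h + h^2)
d = -6371.0000*sin(1.2497) + sqrt((6371.0000*0.948876)^2 + 2*6371.0000*18781.367 + 18781.367^2)
d = 19026.5566 km

19026.5566 km


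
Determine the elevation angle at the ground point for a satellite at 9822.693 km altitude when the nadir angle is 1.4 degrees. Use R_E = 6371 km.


r = R_E + alt = 16193.6930 km
Law of sines in the satellite / Earth-center / ground-point triangle:
  sin(nadir)/R_E = sin(90 + el)/r  =>  cos(el) = (r/R_E)*sin(nadir)
cos(el) = (16193.6930 / 6371.0000) * sin(1.4 deg) = 0.06210127
el = arccos(0.06210127) = 86.4396 deg
(Earth-central angle = 90 - nadir - el = 2.1604 deg)

86.4396 degrees


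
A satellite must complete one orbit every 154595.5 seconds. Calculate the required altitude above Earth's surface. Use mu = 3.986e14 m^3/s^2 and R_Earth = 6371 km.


T = 154595.5 s
r = (mu*T^2/(4*pi^2))^(1/3) = (3.986e14 * 154595.5^2 / (4*pi^2))^(1/3)
r = 6.2257319e+07 m = 62257.3195 km
alt = r - R_E = 62257.3195 - 6371 = 55886.3195 km

55886.3195 km


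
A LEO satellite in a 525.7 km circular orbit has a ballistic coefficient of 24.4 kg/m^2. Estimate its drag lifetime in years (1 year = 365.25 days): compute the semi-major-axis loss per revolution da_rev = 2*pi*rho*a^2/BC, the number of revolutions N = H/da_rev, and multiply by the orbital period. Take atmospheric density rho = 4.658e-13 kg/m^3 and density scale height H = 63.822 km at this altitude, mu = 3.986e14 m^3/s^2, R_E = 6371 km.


a = R_E + alt = 6896.7000 km = 6.8967e+06 m
da_rev = 2*pi*rho*a^2/BC = 2*pi*4.658e-13*(6.8967e+06)^2/24.4 = 5.705217 m per revolution
N = H/da_rev = 63822.0000 m / 5.705217 m = 11186.6027 revolutions
P = 2*pi*sqrt(a^3/mu) = 5699.9786 s
lifetime = N*P = 11186.6027 * 5699.9786 = 6.3763396e+07 s = 738.0023 days
years = 738.0023 / 365.25 = 2.0205 years

2.0205 years


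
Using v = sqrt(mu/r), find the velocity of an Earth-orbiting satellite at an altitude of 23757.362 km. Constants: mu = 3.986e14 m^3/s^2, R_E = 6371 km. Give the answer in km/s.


r = R_E + alt = 6371.0 + 23757.362 = 30128.3620 km = 3.0128362e+07 m
v = sqrt(mu/r) = sqrt(3.986e14 / 3.0128362e+07) = 3637.3148 m/s = 3.6373 km/s

3.6373 km/s


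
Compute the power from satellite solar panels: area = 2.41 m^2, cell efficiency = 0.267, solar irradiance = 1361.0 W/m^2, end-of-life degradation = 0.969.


P = area * eta * S * degradation
P = 2.41 * 0.267 * 1361.0 * 0.969
P = 848.6140 W

848.6140 W


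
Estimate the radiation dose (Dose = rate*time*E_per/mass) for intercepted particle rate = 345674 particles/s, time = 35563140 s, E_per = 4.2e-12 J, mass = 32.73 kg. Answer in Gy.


Total energy deposited = rate * time * E_per
  = 345674 * 35563140 * 4.2e-12 = 51.6317 J
Dose = E_total / mass = 51.6317 / 32.73
Dose = 1.5775 Gy

1.5775 Gy


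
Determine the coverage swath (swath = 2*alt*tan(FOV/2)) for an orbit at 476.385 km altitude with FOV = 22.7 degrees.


FOV = 22.7 deg = 0.3961897 rad
swath = 2 * alt * tan(FOV/2) = 2 * 476.385 * tan(0.1980949)
swath = 2 * 476.385 * 0.2007274
swath = 191.2470 km

191.2470 km


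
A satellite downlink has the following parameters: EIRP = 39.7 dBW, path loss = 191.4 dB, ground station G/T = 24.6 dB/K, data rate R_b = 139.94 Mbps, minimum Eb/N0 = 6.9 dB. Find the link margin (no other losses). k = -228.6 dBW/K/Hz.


C/N0 = EIRP - FSPL + G/T - k = 39.7 - 191.4 + 24.6 - (-228.6)
C/N0 = 101.5000 dB-Hz
R_b = 139.94 Mbps = 1.3994e+08 bps -> 10*log10(R_b) = 81.4594 dB-Hz
Eb/N0 = C/N0 - 10*log10(R_b) = 101.5000 - 81.4594 = 20.0406 dB
Margin = Eb/N0 - Eb/N0_req = 20.0406 - 6.9 = 13.1406 dB (link closes)

13.1406 dB


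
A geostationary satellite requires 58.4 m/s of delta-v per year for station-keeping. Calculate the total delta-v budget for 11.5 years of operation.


dV = rate * years = 58.4 * 11.5
dV = 671.6000 m/s

671.6000 m/s


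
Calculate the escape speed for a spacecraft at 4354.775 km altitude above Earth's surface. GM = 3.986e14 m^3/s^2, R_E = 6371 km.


r = 6371.0 + 4354.775 = 10725.7750 km = 1.0725775e+07 m
v_esc = sqrt(2*mu/r) = sqrt(2*3.986e14 / 1.0725775e+07)
v_esc = 8621.2314 m/s = 8.6212 km/s

8.6212 km/s


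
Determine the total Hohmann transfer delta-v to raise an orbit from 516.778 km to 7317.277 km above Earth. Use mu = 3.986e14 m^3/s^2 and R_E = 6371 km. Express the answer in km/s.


r1 = 6887.7780 km = 6.887778e+06 m
r2 = 13688.2770 km = 1.3688277e+07 m
dv1 = sqrt(mu/r1)*(sqrt(2*r2/(r1+r2)) - 1) = 1167.5294 m/s
dv2 = sqrt(mu/r2)*(1 - sqrt(2*r1/(r1+r2))) = 980.9005 m/s
total dv = |dv1| + |dv2| = 1167.5294 + 980.9005 = 2148.4299 m/s = 2.1484 km/s

2.1484 km/s


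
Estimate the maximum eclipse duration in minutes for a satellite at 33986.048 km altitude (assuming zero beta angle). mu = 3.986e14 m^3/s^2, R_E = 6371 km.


r = 40357.0480 km
T = 1344.7423 min
Eclipse fraction = arcsin(R_E/r)/pi = arcsin(6371.0000/40357.0480)/pi
= arcsin(0.1578659)/pi = 0.05046136
Eclipse duration = 0.05046136 * 1344.7423 = 67.8575 min

67.8575 minutes


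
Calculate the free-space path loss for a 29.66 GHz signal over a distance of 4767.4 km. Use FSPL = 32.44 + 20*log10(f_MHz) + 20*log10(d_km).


f = 29.66 GHz = 29660.0000 MHz
d = 4767.4 km
FSPL = 32.44 + 20*log10(29660.0000) + 20*log10(4767.4)
FSPL = 32.44 + 89.4434 + 73.5656
FSPL = 195.4491 dB

195.4491 dB


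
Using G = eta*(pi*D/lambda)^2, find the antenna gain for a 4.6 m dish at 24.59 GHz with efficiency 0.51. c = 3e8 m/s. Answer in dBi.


lambda = c/f = 3e8 / 2.459e+10 = 0.01220008 m
G = eta*(pi*D/lambda)^2 = 0.51*(pi*4.6/0.01220008)^2
G = 715583.1950 (linear)
G = 10*log10(715583.1950) = 58.5466 dBi

58.5466 dBi


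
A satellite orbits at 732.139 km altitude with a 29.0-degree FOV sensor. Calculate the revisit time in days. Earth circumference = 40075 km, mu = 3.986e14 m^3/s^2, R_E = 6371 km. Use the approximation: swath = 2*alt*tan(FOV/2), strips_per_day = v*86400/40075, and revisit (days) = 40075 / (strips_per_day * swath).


swath = 2*732.139*tan(0.2530727) = 378.6880 km
v = sqrt(mu/r) = 7491.0637 m/s = 7.4911 km/s
strips/day = v*86400/40075 = 7.4911*86400/40075 = 16.1504
coverage/day = strips * swath = 16.1504 * 378.6880 = 6115.9692 km
revisit = 40075 / 6115.9692 = 6.5525 days

6.5525 days


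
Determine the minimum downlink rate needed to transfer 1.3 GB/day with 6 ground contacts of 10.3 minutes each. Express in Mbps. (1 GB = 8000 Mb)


total contact time = 6 * 10.3 * 60 = 3708.0000 s
data = 1.3 GB = 10400.0000 Mb
rate = 10400.0000 / 3708.0000 = 2.8047 Mbps

2.8047 Mbps


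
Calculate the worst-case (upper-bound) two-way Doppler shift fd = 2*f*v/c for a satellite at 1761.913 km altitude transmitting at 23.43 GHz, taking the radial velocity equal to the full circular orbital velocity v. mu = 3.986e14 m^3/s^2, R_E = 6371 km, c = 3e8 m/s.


r = 8.132913e+06 m
v = sqrt(mu/r) = 7000.7664 m/s (worst-case radial velocity)
f = 23.43 GHz = 2.343e+10 Hz
fd = 2*f*v/c = 2*2.343e+10*7000.7664/3.0e+08
fd = 1.0935197e+06 Hz

1.0935e+06 Hz


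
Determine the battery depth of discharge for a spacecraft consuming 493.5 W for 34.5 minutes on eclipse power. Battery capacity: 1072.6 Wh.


E_used = P * t / 60 = 493.5 * 34.5 / 60 = 283.7625 Wh
DOD = E_used / E_total * 100 = 283.7625 / 1072.6 * 100
DOD = 26.4556 %

26.4556 %


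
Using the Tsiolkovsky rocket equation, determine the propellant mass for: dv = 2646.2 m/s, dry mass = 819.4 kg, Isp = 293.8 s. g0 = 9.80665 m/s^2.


ve = Isp * g0 = 293.8 * 9.80665 = 2881.193770 m/s
mass ratio = exp(dv/ve) = exp(2646.2/2881.193770) = 2.50537581
m_prop = m_dry * (mr - 1) = 819.4 * (2.50537581 - 1)
m_prop = 1233.5049 kg

1233.5049 kg


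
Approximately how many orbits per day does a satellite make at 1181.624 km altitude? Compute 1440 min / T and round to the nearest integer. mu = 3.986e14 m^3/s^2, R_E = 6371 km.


r = 7.552624e+06 m
T = 2*pi*sqrt(r^3/mu) = 6532.1781 s = 108.8696 min
revs/day = 1440 / 108.8696 = 13.2268
Rounded: 13 revolutions per day

13 revolutions per day


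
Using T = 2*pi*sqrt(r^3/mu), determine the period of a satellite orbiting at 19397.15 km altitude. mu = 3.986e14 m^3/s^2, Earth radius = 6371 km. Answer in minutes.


r = 25768.1500 km = 2.576815e+07 m
T = 2*pi*sqrt(r^3/mu) = 2*pi*sqrt(1.7109989e+22 / 3.986e14)
T = 41165.7546 s = 686.0959 min

686.0959 minutes


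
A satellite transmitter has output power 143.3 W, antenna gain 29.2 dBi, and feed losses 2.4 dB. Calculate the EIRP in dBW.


Pt = 143.3 W = 21.5625 dBW
EIRP = Pt_dBW + Gt - losses = 21.5625 + 29.2 - 2.4 = 48.3625 dBW

48.3625 dBW


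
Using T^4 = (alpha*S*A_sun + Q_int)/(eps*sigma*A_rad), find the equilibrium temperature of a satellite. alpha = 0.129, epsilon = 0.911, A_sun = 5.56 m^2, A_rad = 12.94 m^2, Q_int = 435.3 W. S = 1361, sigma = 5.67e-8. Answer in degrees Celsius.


Numerator = alpha*S*A_sun + Q_int = 0.129*1361*5.56 + 435.3 = 1411.4636 W
Denominator = eps*sigma*A_rad = 0.911*5.67e-8*12.94 = 6.6839888e-07 W/K^4
T^4 = 2.1117086e+09 K^4
T = 214.3673 K = -58.7827 C

-58.7827 degrees Celsius


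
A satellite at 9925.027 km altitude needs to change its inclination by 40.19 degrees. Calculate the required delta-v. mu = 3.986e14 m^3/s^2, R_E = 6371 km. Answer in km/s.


r = 16296.0270 km = 1.6296027e+07 m
V = sqrt(mu/r) = 4945.7001 m/s
di = 40.19 deg = 0.7014478 rad
dV = 2*V*sin(di/2) = 2*4945.7001*sin(0.3507239)
dV = 3398.4650 m/s = 3.3985 km/s

3.3985 km/s


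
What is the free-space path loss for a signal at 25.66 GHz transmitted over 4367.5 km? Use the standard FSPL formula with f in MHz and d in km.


f = 25.66 GHz = 25660.0000 MHz
d = 4367.5 km
FSPL = 32.44 + 20*log10(25660.0000) + 20*log10(4367.5)
FSPL = 32.44 + 88.1851 + 72.8047
FSPL = 193.4298 dB

193.4298 dB


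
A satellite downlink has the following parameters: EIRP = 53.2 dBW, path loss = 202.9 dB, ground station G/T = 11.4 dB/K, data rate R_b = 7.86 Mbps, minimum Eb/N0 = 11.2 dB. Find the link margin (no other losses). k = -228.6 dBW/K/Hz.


C/N0 = EIRP - FSPL + G/T - k = 53.2 - 202.9 + 11.4 - (-228.6)
C/N0 = 90.3000 dB-Hz
R_b = 7.86 Mbps = 7.86e+06 bps -> 10*log10(R_b) = 68.9542 dB-Hz
Eb/N0 = C/N0 - 10*log10(R_b) = 90.3000 - 68.9542 = 21.3458 dB
Margin = Eb/N0 - Eb/N0_req = 21.3458 - 11.2 = 10.1458 dB (link closes)

10.1458 dB


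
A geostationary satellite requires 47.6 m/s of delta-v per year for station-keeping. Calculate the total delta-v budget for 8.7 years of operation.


dV = rate * years = 47.6 * 8.7
dV = 414.1200 m/s

414.1200 m/s


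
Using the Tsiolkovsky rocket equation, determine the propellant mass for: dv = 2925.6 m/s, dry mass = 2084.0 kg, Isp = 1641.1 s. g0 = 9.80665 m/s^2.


ve = Isp * g0 = 1641.1 * 9.80665 = 16093.693315 m/s
mass ratio = exp(dv/ve) = exp(2925.6/16093.693315) = 1.19935690
m_prop = m_dry * (mr - 1) = 2084.0 * (1.19935690 - 1)
m_prop = 415.4598 kg

415.4598 kg


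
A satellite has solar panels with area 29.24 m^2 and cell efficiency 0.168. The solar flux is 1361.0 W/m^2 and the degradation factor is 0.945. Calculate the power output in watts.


P = area * eta * S * degradation
P = 29.24 * 0.168 * 1361.0 * 0.945
P = 6317.9558 W

6317.9558 W


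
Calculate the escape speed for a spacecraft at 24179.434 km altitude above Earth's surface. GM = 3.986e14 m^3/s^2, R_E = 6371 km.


r = 6371.0 + 24179.434 = 30550.4340 km = 3.0550434e+07 m
v_esc = sqrt(2*mu/r) = sqrt(2*3.986e14 / 3.0550434e+07)
v_esc = 5108.2830 m/s = 5.1083 km/s

5.1083 km/s


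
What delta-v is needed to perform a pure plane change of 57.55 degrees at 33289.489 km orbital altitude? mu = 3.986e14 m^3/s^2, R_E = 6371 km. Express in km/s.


r = 39660.4890 km = 3.9660489e+07 m
V = sqrt(mu/r) = 3170.2216 m/s
di = 57.55 deg = 1.0044 rad
dV = 2*V*sin(di/2) = 2*3170.2216*sin(0.5022185)
dV = 3052.1071 m/s = 3.0521 km/s

3.0521 km/s


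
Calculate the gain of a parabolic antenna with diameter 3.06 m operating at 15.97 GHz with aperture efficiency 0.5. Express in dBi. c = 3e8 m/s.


lambda = c/f = 3e8 / 1.597e+10 = 0.01878522 m
G = eta*(pi*D/lambda)^2 = 0.5*(pi*3.06/0.01878522)^2
G = 130942.2881 (linear)
G = 10*log10(130942.2881) = 51.1708 dBi

51.1708 dBi


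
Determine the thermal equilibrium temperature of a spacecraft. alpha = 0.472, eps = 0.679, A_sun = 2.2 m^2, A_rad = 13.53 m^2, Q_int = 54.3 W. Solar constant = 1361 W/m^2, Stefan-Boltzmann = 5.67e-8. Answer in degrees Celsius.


Numerator = alpha*S*A_sun + Q_int = 0.472*1361*2.2 + 54.3 = 1467.5624 W
Denominator = eps*sigma*A_rad = 0.679*5.67e-8*13.53 = 5.2089553e-07 W/K^4
T^4 = 2.8173834e+09 K^4
T = 230.3889 K = -42.7611 C

-42.7611 degrees Celsius


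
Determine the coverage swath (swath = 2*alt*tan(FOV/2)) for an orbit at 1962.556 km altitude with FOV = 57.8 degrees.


FOV = 57.8 deg = 1.0088 rad
swath = 2 * alt * tan(FOV/2) = 2 * 1962.556 * tan(0.5044002)
swath = 2 * 1962.556 * 0.5520297
swath = 2166.7782 km

2166.7782 km


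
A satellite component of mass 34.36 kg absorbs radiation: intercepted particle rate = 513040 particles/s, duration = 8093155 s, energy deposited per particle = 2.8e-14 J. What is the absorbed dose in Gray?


Total energy deposited = rate * time * E_per
  = 513040 * 8093155 * 2.8e-14 = 0.1162591 J
Dose = E_total / mass = 0.1162591 / 34.36
Dose = 0.003383561 Gy

0.0034 Gy


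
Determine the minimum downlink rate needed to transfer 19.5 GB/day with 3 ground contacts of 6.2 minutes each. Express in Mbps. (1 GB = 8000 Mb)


total contact time = 3 * 6.2 * 60 = 1116.0000 s
data = 19.5 GB = 156000.0000 Mb
rate = 156000.0000 / 1116.0000 = 139.7849 Mbps

139.7849 Mbps


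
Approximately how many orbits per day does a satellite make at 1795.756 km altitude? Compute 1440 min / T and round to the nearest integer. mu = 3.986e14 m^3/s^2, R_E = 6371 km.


r = 8.166756e+06 m
T = 2*pi*sqrt(r^3/mu) = 7344.8950 s = 122.4149 min
revs/day = 1440 / 122.4149 = 11.7633
Rounded: 12 revolutions per day

12 revolutions per day


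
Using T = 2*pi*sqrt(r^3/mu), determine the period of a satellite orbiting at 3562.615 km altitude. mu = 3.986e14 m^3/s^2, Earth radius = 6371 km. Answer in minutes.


r = 9933.6150 km = 9.933615e+06 m
T = 2*pi*sqrt(r^3/mu) = 2*pi*sqrt(9.8021642e+20 / 3.986e14)
T = 9853.0845 s = 164.2181 min

164.2181 minutes


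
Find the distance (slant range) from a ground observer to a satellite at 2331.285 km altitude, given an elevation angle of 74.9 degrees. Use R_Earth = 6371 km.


h = 2331.285 km, el = 74.9 deg
d = -R_E*sin(el) + sqrt((R_E*sin(el))^2 + 2*R_E*h + h^2)
d = -6371.0000*sin(1.3073) + sqrt((6371.0000*0.9654726)^2 + 2*6371.0000*2331.285 + 2331.285^2)
d = 2391.5289 km

2391.5289 km


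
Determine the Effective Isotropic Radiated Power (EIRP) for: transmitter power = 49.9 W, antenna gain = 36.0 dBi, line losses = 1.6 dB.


Pt = 49.9 W = 16.9810 dBW
EIRP = Pt_dBW + Gt - losses = 16.9810 + 36.0 - 1.6 = 51.3810 dBW

51.3810 dBW


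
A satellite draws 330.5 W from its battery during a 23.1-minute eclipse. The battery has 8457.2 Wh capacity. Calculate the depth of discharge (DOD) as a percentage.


E_used = P * t / 60 = 330.5 * 23.1 / 60 = 127.2425 Wh
DOD = E_used / E_total * 100 = 127.2425 / 8457.2 * 100
DOD = 1.5045 %

1.5045 %


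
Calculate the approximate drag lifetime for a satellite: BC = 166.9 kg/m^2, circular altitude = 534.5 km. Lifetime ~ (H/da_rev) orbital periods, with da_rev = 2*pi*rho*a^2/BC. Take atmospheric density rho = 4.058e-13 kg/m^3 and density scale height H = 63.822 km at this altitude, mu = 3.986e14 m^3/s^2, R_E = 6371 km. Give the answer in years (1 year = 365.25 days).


a = R_E + alt = 6905.5000 km = 6.9055e+06 m
da_rev = 2*pi*rho*a^2/BC = 2*pi*4.058e-13*(6.9055e+06)^2/166.9 = 0.728493756 m per revolution
N = H/da_rev = 63822.0000 m / 0.728493756 m = 87608.1634 revolutions
P = 2*pi*sqrt(a^3/mu) = 5710.8916 s
lifetime = N*P = 87608.1634 * 5710.8916 = 5.0032072e+08 s = 5790.7491 days
years = 5790.7491 / 365.25 = 15.8542 years

15.8542 years


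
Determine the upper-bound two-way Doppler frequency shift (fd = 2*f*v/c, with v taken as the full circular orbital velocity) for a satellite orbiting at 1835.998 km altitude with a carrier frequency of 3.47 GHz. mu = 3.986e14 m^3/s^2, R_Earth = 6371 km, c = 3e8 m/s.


r = 8.206998e+06 m
v = sqrt(mu/r) = 6969.0966 m/s (worst-case radial velocity)
f = 3.47 GHz = 3.47e+09 Hz
fd = 2*f*v/c = 2*3.47e+09*6969.0966/3.0e+08
fd = 161218.4343 Hz

161218.4343 Hz


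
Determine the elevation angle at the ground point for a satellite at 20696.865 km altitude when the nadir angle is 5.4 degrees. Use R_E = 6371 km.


r = R_E + alt = 27067.8650 km
Law of sines in the satellite / Earth-center / ground-point triangle:
  sin(nadir)/R_E = sin(90 + el)/r  =>  cos(el) = (r/R_E)*sin(nadir)
cos(el) = (27067.8650 / 6371.0000) * sin(5.4 deg) = 0.3998291
el = arccos(0.3998291) = 66.4325 deg
(Earth-central angle = 90 - nadir - el = 18.1675 deg)

66.4325 degrees


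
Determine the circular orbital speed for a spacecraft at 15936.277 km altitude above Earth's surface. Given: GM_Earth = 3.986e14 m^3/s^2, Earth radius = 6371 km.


r = R_E + alt = 6371.0 + 15936.277 = 22307.2770 km = 2.2307277e+07 m
v = sqrt(mu/r) = sqrt(3.986e14 / 2.2307277e+07) = 4227.1277 m/s = 4.2271 km/s

4.2271 km/s


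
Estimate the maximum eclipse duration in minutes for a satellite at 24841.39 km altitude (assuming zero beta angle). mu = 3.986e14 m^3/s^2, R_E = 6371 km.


r = 31212.3900 km
T = 914.6407 min
Eclipse fraction = arcsin(R_E/r)/pi = arcsin(6371.0000/31212.3900)/pi
= arcsin(0.2041177)/pi = 0.06543251
Eclipse duration = 0.06543251 * 914.6407 = 59.8472 min

59.8472 minutes


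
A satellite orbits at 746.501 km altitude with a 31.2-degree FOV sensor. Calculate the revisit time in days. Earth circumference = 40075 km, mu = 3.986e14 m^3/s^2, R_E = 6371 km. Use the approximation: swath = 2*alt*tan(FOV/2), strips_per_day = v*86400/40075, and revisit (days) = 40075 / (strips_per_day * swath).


swath = 2*746.501*tan(0.2722714) = 416.8536 km
v = sqrt(mu/r) = 7483.5020 m/s = 7.4835 km/s
strips/day = v*86400/40075 = 7.4835*86400/40075 = 16.1341
coverage/day = strips * swath = 16.1341 * 416.8536 = 6725.5638 km
revisit = 40075 / 6725.5638 = 5.9586 days

5.9586 days


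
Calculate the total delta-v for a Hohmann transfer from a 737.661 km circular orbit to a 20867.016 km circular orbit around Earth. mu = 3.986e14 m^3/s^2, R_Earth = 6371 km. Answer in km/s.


r1 = 7108.6610 km = 7.108661e+06 m
r2 = 27238.0160 km = 2.7238016e+07 m
dv1 = sqrt(mu/r1)*(sqrt(2*r2/(r1+r2)) - 1) = 1942.3550 m/s
dv2 = sqrt(mu/r2)*(1 - sqrt(2*r1/(r1+r2))) = 1364.2327 m/s
total dv = |dv1| + |dv2| = 1942.3550 + 1364.2327 = 3306.5877 m/s = 3.3066 km/s

3.3066 km/s


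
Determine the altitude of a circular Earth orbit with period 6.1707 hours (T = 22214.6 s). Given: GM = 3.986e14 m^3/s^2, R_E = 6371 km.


T = 22214.6 s
r = (mu*T^2/(4*pi^2))^(1/3) = (3.986e14 * 22214.6^2 / (4*pi^2))^(1/3)
r = 1.7079881e+07 m = 17079.8814 km
alt = r - R_E = 17079.8814 - 6371 = 10708.8814 km

10708.8814 km


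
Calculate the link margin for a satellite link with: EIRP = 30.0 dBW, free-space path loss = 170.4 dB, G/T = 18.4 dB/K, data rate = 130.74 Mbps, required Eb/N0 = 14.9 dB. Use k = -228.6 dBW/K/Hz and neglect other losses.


C/N0 = EIRP - FSPL + G/T - k = 30.0 - 170.4 + 18.4 - (-228.6)
C/N0 = 106.6000 dB-Hz
R_b = 130.74 Mbps = 1.3074e+08 bps -> 10*log10(R_b) = 81.1641 dB-Hz
Eb/N0 = C/N0 - 10*log10(R_b) = 106.6000 - 81.1641 = 25.4359 dB
Margin = Eb/N0 - Eb/N0_req = 25.4359 - 14.9 = 10.5359 dB (link closes)

10.5359 dB


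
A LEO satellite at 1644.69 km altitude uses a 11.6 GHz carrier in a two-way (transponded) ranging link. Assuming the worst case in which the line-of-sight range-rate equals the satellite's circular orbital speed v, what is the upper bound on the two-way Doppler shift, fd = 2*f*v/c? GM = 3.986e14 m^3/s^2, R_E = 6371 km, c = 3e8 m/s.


r = 8.01569e+06 m
v = sqrt(mu/r) = 7051.7708 m/s (worst-case radial velocity)
f = 11.6 GHz = 1.16e+10 Hz
fd = 2*f*v/c = 2*1.16e+10*7051.7708/3.0e+08
fd = 545336.9450 Hz

545336.9450 Hz


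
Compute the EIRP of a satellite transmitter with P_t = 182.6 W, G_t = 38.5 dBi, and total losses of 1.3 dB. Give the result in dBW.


Pt = 182.6 W = 22.6150 dBW
EIRP = Pt_dBW + Gt - losses = 22.6150 + 38.5 - 1.3 = 59.8150 dBW

59.8150 dBW


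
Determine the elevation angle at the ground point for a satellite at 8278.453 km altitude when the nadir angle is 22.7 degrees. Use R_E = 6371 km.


r = R_E + alt = 14649.4530 km
Law of sines in the satellite / Earth-center / ground-point triangle:
  sin(nadir)/R_E = sin(90 + el)/r  =>  cos(el) = (r/R_E)*sin(nadir)
cos(el) = (14649.4530 / 6371.0000) * sin(22.7 deg) = 0.8873509
el = arccos(0.8873509) = 27.4578 deg
(Earth-central angle = 90 - nadir - el = 39.8422 deg)

27.4578 degrees
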